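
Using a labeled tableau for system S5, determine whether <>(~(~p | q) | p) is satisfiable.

1. <>(~(~p | q) | p), 0
2. ~(~p | q) | p, 1
3. p, 1
Accessibility: 0R0, 0R1, 1R0, 1R1

Satisfiable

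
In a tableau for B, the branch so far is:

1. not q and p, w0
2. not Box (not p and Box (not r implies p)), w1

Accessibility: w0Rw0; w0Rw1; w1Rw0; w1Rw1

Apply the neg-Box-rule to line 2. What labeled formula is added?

a fresh world w2 with w1Rw2, and not (not p and Box (not r implies p)) at w2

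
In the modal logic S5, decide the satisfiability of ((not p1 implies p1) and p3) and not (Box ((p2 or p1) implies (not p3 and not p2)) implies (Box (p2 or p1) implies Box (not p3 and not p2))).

1. ((not p1 implies p1) and p3) and not (Box ((p2 or p1) implies (not p3 and not p2)) implies (Box (p2 or p1) implies Box (not p3 and not p2))), u
2. (not p1 implies p1) and p3, u   [and-rule on 1]
3. not (Box ((p2 or p1) implies (not p3 and not p2)) implies (Box (p2 or p1) implies Box (not p3 and not p2))), u   [and-rule on 1]
4. not p1 implies p1, u   [and-rule on 2]
5. p3, u   [and-rule on 2]
6. Box ((p2 or p1) implies (not p3 and not p2)), u   [neg-implies-rule on 3]
7. not (Box (p2 or p1) implies Box (not p3 and not p2)), u   [neg-implies-rule on 3]
8. Box (p2 or p1), u   [neg-implies-rule on 7]
9. not Box (not p3 and not p2), u   [neg-implies-rule on 7]
10. (p2 or p1) implies (not p3 and not p2), u   [Box-rule on 6 via uRu]
11. p2 or p1, u   [Box-rule on 8 via uRu]
12. p1, u   [implies-rule on 4 (branches; this branch)]
13. not p3 and not p2, u   [implies-rule on 10 (branches; this branch)]
14. not p3, u   [and-rule on 13]
15. not p2, u   [and-rule on 13]
Accessibility: uRu
Branch closes: p3 and not p3 both at u.
Every branch closes; the branch above is one of them.

Unsatisfiable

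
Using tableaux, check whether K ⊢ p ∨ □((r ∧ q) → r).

Tableau for the negation ¬(p ∨ □((r ∧ q) → r)):
1. ¬(p ∨ □((r ∧ q) → r)), 0
2. ¬p, 0
3. ¬□((r ∧ q) → r), 0
4. ¬((r ∧ q) → r), 1
5. r ∧ q, 1
6. ¬r, 1
7. r, 1
8. q, 1
Accessibility: 0R1
Branch closes: r and ¬r both at 1.
Every branch of the negation's tableau closes; the branch above is one of them.

Valid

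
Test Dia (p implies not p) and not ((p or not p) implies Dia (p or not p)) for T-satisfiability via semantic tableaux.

Unsatisfiable (every branch closes)

1. Dia (p implies not p) and not ((p or not p) implies Dia (p or not p)), u
2. Dia (p implies not p), u
3. not ((p or not p) implies Dia (p or not p)), u
4. p or not p, u
5. not Dia (p or not p), u
6. not (p or not p), u
7. not p, u
8. p, u
Accessibility: uRu
Branch closes: p and not p both at u.
(One branch shown.) All branches close.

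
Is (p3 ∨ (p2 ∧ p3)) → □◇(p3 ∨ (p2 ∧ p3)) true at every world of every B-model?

Tableau for the negation ¬((p3 ∨ (p2 ∧ p3)) → □◇(p3 ∨ (p2 ∧ p3))):
1. ¬((p3 ∨ (p2 ∧ p3)) → □◇(p3 ∨ (p2 ∧ p3))), w0
2. p3 ∨ (p2 ∧ p3), w0
3. ¬□◇(p3 ∨ (p2 ∧ p3)), w0
4. p2 ∧ p3, w0
5. p2, w0
6. p3, w0
7. ¬◇(p3 ∨ (p2 ∧ p3)), w1
8. ¬(p3 ∨ (p2 ∧ p3)), w0
9. ¬p3, w0
10. ¬(p2 ∧ p3), w0
Accessibility: w0Rw0, w0Rw1, w1Rw0, w1Rw1
Branch closes: p3 and ¬p3 both at w0.
All branches of the negation close; one closing branch shown above.

Valid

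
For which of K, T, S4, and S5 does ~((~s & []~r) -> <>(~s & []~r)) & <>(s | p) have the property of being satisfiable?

T-tableau for the formula:
1. ~((~s & []~r) -> <>(~s & []~r)) & <>(s | p), w0
2. ~((~s & []~r) -> <>(~s & []~r)), w0
3. <>(s | p), w0
4. ~s & []~r, w0
5. ~<>(~s & []~r), w0
6. ~s, w0
7. []~r, w0
8. ~(~s & []~r), w0
9. ~r, w0
10. ~[]~r, w0
11. s | p, w1
12. ~(~s & []~r), w1
13. ~r, w1
14. p, w1
15. ~[]~r, w1
16. r, w2
17. ~(~s & []~r), w2
18. ~r, w2
Accessibility: w0Rw0, w0Rw1, w0Rw2, w1Rw1, w2Rw2
Branch closes: r and ~r both at w2.
Every branch closes (one shown): unsatisfiable in T, hence also in S4, S5 (every S4/S5-frame is a T-frame).
K-tableau for the formula:
1. ~((~s & []~r) -> <>(~s & []~r)) & <>(s | p), w0
2. ~((~s & []~r) -> <>(~s & []~r)), w0
3. <>(s | p), w0
4. ~s & []~r, w0
5. ~<>(~s & []~r), w0
6. ~s, w0
7. []~r, w0
8. s | p, w1
9. ~(~s & []~r), w1
10. ~r, w1
11. p, w1
12. ~[]~r, w1
13. r, w2
Accessibility: w0Rw1, w1Rw2
Complete open branch: satisfiable in K.

K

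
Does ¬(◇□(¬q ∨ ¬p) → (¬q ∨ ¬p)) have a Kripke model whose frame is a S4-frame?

Satisfiable

1. ¬(◇□(¬q ∨ ¬p) → (¬q ∨ ¬p)), 0
2. ◇□(¬q ∨ ¬p), 0   [¬→-rule on 1]
3. ¬(¬q ∨ ¬p), 0   [¬→-rule on 1]
4. q, 0   [¬∨-rule on 3]
5. p, 0   [¬∨-rule on 3]
6. □(¬q ∨ ¬p), 1   [◇-rule on 2: fresh world 1, 0R1]
7. ¬q ∨ ¬p, 1   [□-rule on 6 via 1R1]
8. ¬p, 1   [∨-rule on 7 (branches; this branch)]
Accessibility: 0R0, 0R1, 1R1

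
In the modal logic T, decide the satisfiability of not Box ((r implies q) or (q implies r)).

No, unsatisfiable

1. not Box ((r implies q) or (q implies r)), 0
2. not ((r implies q) or (q implies r)), 1   [neg-Box-rule on 1: fresh world 1, 0R1]
3. not (r implies q), 1   [neg-or-rule on 2]
4. not (q implies r), 1   [neg-or-rule on 2]
5. r, 1   [neg-implies-rule on 3]
6. not q, 1   [neg-implies-rule on 3]
7. q, 1   [neg-implies-rule on 4]
8. not r, 1   [neg-implies-rule on 4]
Accessibility: 0R0, 0R1, 1R1
Branch closes: q and not q both at 1.
Every branch closes; the branch above is one of them.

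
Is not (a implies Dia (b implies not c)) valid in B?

Tableau for the negation a implies Dia (b implies not c):
1. a implies Dia (b implies not c), 0
2. Dia (b implies not c), 0   [implies-rule on 1 (branches; this branch)]
3. b implies not c, 1   [Dia-rule on 2: fresh world 1, 0R1]
4. not c, 1   [implies-rule on 3 (branches; this branch)]
Accessibility: 0R0, 0R1, 1R0, 1R1
The negation has an open branch (countermodel exists).

Invalid (countermodel exists)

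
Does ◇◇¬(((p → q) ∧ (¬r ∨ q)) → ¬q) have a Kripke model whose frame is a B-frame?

Satisfiable

1. ◇◇¬(((p → q) ∧ (¬r ∨ q)) → ¬q), w0
2. ◇¬(((p → q) ∧ (¬r ∨ q)) → ¬q), w1
3. ¬(((p → q) ∧ (¬r ∨ q)) → ¬q), w2
4. (p → q) ∧ (¬r ∨ q), w2
5. q, w2
6. p → q, w2
7. ¬r ∨ q, w2
Accessibility: w0Rw0, w0Rw1, w1Rw0, w1Rw1, w1Rw2, w2Rw1, w2Rw2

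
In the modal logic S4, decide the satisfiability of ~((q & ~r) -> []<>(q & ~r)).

Satisfiable (open branch found)

1. ~((q & ~r) -> []<>(q & ~r)), w0
2. q & ~r, w0
3. ~[]<>(q & ~r), w0
4. q, w0
5. ~r, w0
6. ~<>(q & ~r), w1
7. ~(q & ~r), w1
8. r, w1
Accessibility: w0Rw0, w0Rw1, w1Rw1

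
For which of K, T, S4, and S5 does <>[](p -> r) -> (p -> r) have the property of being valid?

S4-tableau for the negation ~(<>[](p -> r) -> (p -> r)):
1. ~(<>[](p -> r) -> (p -> r)), w0
2. <>[](p -> r), w0
3. ~(p -> r), w0
4. p, w0
5. ~r, w0
6. [](p -> r), w1
7. p -> r, w1
8. r, w1
Accessibility: w0Rw0, w0Rw1, w1Rw1
Complete open branch: countermodel on an S4-frame, so not valid in S4, nor in K, T (the same frame is also a K-frame and a T-frame).
S5-tableau for the negation ~(<>[](p -> r) -> (p -> r)):
1. ~(<>[](p -> r) -> (p -> r)), w0
2. <>[](p -> r), w0
3. ~(p -> r), w0
4. p, w0
5. ~r, w0
6. [](p -> r), w1
7. p -> r, w0
8. p -> r, w1
9. r, w0
Accessibility: w0Rw0, w0Rw1, w1Rw0, w1Rw1
Branch closes: r and ~r both at w0.
Every branch closes (one shown): valid in S5.

S5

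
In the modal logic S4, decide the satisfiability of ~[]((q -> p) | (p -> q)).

1. ~[]((q -> p) | (p -> q)), w0
2. ~((q -> p) | (p -> q)), w1
3. ~(q -> p), w1
4. ~(p -> q), w1
5. q, w1
6. ~p, w1
7. p, w1
8. ~q, w1
Accessibility: w0Rw0, w0Rw1, w1Rw1
Branch closes: p and ~p both at w1.
All branches of the tableau close; one closing branch shown above.

No, unsatisfiable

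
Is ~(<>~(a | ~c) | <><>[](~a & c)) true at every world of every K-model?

Tableau for the negation <>~(a | ~c) | <><>[](~a & c):
1. <>~(a | ~c) | <><>[](~a & c), w0
2. <><>[](~a & c), w0
3. <>[](~a & c), w1
4. [](~a & c), w2
Accessibility: w0Rw1, w1Rw2
The negation has an open branch (countermodel exists).

No, not valid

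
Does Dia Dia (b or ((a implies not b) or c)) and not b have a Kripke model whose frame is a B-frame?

1. Dia Dia (b or ((a implies not b) or c)) and not b, 0
2. Dia Dia (b or ((a implies not b) or c)), 0
3. not b, 0
4. Dia (b or ((a implies not b) or c)), 1
5. b or ((a implies not b) or c), 2
6. (a implies not b) or c, 2
7. c, 2
Accessibility: 0R0, 0R1, 1R0, 1R1, 1R2, 2R1, 2R2

Yes, satisfiable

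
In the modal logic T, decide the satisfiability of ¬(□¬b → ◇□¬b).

Unsatisfiable

1. ¬(□¬b → ◇□¬b), u
2. □¬b, u
3. ¬◇□¬b, u
4. ¬b, u
5. ¬□¬b, u
6. b, v
7. ¬b, v
Accessibility: uRu, uRv, vRv
Branch closes: b and ¬b both at v.
Every branch closes; the branch above is one of them.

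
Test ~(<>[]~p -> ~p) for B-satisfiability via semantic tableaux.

1. ~(<>[]~p -> ~p), u
2. <>[]~p, u
3. p, u
4. []~p, v
5. ~p, u
Accessibility: uRu, uRv, vRu, vRv
Branch closes: p and ~p both at u.
(One branch shown.) All branches close.

Unsatisfiable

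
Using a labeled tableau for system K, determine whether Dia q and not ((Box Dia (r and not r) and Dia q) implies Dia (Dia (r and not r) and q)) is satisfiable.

1. Dia q and not ((Box Dia (r and not r) and Dia q) implies Dia (Dia (r and not r) and q)), 0
2. Dia q, 0
3. not ((Box Dia (r and not r) and Dia q) implies Dia (Dia (r and not r) and q)), 0
4. Box Dia (r and not r) and Dia q, 0
5. not Dia (Dia (r and not r) and q), 0
6. Box Dia (r and not r), 0
7. q, 1
8. not (Dia (r and not r) and q), 1
9. Dia (r and not r), 1
10. not Dia (r and not r), 1
11. r and not r, 2
12. r, 2
13. not r, 2
Accessibility: 0R1, 1R2
Branch closes: r and not r both at 2.
Every branch closes; the branch above is one of them.

Unsatisfiable (every branch closes)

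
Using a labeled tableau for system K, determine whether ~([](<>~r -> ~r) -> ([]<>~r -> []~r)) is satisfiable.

1. ~([](<>~r -> ~r) -> ([]<>~r -> []~r)), w0
2. [](<>~r -> ~r), w0   [~->-rule on 1]
3. ~([]<>~r -> []~r), w0   [~->-rule on 1]
4. []<>~r, w0   [~->-rule on 3]
5. ~[]~r, w0   [~->-rule on 3]
6. r, w1   [~[]-rule on 5: fresh world w1, w0Rw1]
7. <>~r -> ~r, w1   [[]-rule on 2 via w0Rw1]
8. <>~r, w1   [[]-rule on 4 via w0Rw1]
9. ~<>~r, w1   [->-rule on 7 (branches; this branch)]
10. ~r, w2   [<>-rule on 8: fresh world w2, w1Rw2]
11. r, w2   [~<>-rule on 9 via w1Rw2]
Accessibility: w0Rw1, w1Rw2
Branch closes: r and ~r both at w2.
Every branch closes; the branch above is one of them.

No, unsatisfiable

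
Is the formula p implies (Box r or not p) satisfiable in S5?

1. p implies (Box r or not p), u
2. Box r or not p, u
3. not p, u
Accessibility: uRu

Yes, satisfiable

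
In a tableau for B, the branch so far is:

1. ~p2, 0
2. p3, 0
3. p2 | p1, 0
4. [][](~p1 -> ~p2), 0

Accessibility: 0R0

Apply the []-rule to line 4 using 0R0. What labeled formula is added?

[](~p1 -> ~p2), 0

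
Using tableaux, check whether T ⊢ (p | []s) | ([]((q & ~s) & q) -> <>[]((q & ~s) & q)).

Valid

Tableau for the negation ~((p | []s) | ([]((q & ~s) & q) -> <>[]((q & ~s) & q))):
1. ~((p | []s) | ([]((q & ~s) & q) -> <>[]((q & ~s) & q))), u
2. ~(p | []s), u
3. ~([]((q & ~s) & q) -> <>[]((q & ~s) & q)), u
4. ~p, u
5. ~[]s, u
6. []((q & ~s) & q), u
7. ~<>[]((q & ~s) & q), u
8. (q & ~s) & q, u
9. q & ~s, u
10. q, u
11. ~s, u
12. ~[]((q & ~s) & q), u
13. ~s, v
14. (q & ~s) & q, v
15. q & ~s, v
16. q, v
17. ~[]((q & ~s) & q), v
18. ~((q & ~s) & q), w
19. (q & ~s) & q, w
20. q & ~s, w
21. q, w
22. ~s, w
23. ~[]((q & ~s) & q), w
24. ~(q & ~s), w
25. s, w
Accessibility: uRu, uRv, uRw, vRv, wRw
Branch closes: s and ~s both at w.
All branches of the negation close; one closing branch shown above.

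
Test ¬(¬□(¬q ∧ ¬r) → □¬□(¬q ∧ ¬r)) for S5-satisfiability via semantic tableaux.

No, unsatisfiable

1. ¬(¬□(¬q ∧ ¬r) → □¬□(¬q ∧ ¬r)), w0
2. ¬□(¬q ∧ ¬r), w0
3. ¬□¬□(¬q ∧ ¬r), w0
4. ¬(¬q ∧ ¬r), w1
5. r, w1
6. □(¬q ∧ ¬r), w2
7. ¬q ∧ ¬r, w0
8. ¬q, w0
9. ¬r, w0
10. ¬q ∧ ¬r, w1
11. ¬q, w1
12. ¬r, w1
Accessibility: w0Rw0, w0Rw1, w0Rw2, w1Rw0, w1Rw1, w1Rw2, w2Rw0, w2Rw1, w2Rw2
Branch closes: r and ¬r both at w1.
Every branch closes; the branch above is one of them.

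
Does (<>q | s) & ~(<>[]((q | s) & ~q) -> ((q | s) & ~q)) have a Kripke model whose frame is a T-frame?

1. (<>q | s) & ~(<>[]((q | s) & ~q) -> ((q | s) & ~q)), w0
2. <>q | s, w0
3. ~(<>[]((q | s) & ~q) -> ((q | s) & ~q)), w0
4. <>[]((q | s) & ~q), w0
5. ~((q | s) & ~q), w0
6. s, w0
7. q, w0
8. []((q | s) & ~q), w1
9. (q | s) & ~q, w1
10. q | s, w1
11. ~q, w1
12. s, w1
Accessibility: w0Rw0, w0Rw1, w1Rw1

Satisfiable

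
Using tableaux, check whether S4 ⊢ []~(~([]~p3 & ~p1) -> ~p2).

Not valid

Tableau for the negation ~[]~(~([]~p3 & ~p1) -> ~p2):
1. ~[]~(~([]~p3 & ~p1) -> ~p2), w0
2. ~([]~p3 & ~p1) -> ~p2, w1
3. ~p2, w1
Accessibility: w0Rw0, w0Rw1, w1Rw1
The negation has an open branch (countermodel exists).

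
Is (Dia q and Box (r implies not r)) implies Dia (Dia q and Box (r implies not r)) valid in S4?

Tableau for the negation not ((Dia q and Box (r implies not r)) implies Dia (Dia q and Box (r implies not r))):
1. not ((Dia q and Box (r implies not r)) implies Dia (Dia q and Box (r implies not r))), u
2. Dia q and Box (r implies not r), u   [neg-implies-rule on 1]
3. not Dia (Dia q and Box (r implies not r)), u   [neg-implies-rule on 1]
4. Dia q, u   [and-rule on 2]
5. Box (r implies not r), u   [and-rule on 2]
6. not (Dia q and Box (r implies not r)), u   [neg-Dia-rule on 3 via uRu]
7. r implies not r, u   [Box-rule on 5 via uRu]
8. not Box (r implies not r), u   [neg-and-rule on 6 (branches; this branch)]
9. not r, u   [implies-rule on 7 (branches; this branch)]
10. q, v   [Dia-rule on 4: fresh world v, uRv]
11. not (Dia q and Box (r implies not r)), v   [neg-Dia-rule on 3 via uRv]
12. r implies not r, v   [Box-rule on 5 via uRv]
13. not Box (r implies not r), v   [neg-and-rule on 11 (branches; this branch)]
14. not r, v   [implies-rule on 12 (branches; this branch)]
15. not (r implies not r), w   [neg-Box-rule on 8: fresh world w, uRw]
16. r, w   [neg-implies-rule on 15]
17. not (Dia q and Box (r implies not r)), w   [neg-Dia-rule on 3 via uRw]
18. r implies not r, w   [Box-rule on 5 via uRw]
19. not Dia q, w   [neg-and-rule on 17 (branches; this branch)]
20. not q, w   [neg-Dia-rule on 19 via wRw]
21. not r, w   [implies-rule on 18 (branches; this branch)]
Accessibility: uRu, uRv, uRw, vRv, wRw
Branch closes: r and not r both at w.
All branches of the negation close; one closing branch shown above.

Valid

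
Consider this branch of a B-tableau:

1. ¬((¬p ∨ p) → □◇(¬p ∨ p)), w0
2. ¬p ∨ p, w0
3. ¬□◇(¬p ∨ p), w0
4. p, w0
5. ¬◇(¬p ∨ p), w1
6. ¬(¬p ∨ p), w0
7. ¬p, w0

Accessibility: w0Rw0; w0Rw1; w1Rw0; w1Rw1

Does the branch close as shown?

Closed

Both p and ¬p appear at w0.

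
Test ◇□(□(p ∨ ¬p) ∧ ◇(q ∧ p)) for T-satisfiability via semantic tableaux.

Satisfiable

1. ◇□(□(p ∨ ¬p) ∧ ◇(q ∧ p)), 0
2. □(□(p ∨ ¬p) ∧ ◇(q ∧ p)), 1
3. □(p ∨ ¬p) ∧ ◇(q ∧ p), 1
4. □(p ∨ ¬p), 1
5. ◇(q ∧ p), 1
6. p ∨ ¬p, 1
7. ¬p, 1
8. q ∧ p, 2
9. q, 2
10. p, 2
11. □(p ∨ ¬p) ∧ ◇(q ∧ p), 2
12. □(p ∨ ¬p), 2
13. ◇(q ∧ p), 2
14. p ∨ ¬p, 2
15. q ∧ p, 3
16. q, 3
17. p, 3
18. p ∨ ¬p, 3
Accessibility: 0R0, 0R1, 1R1, 1R2, 2R2, 2R3, 3R3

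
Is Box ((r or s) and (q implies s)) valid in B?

No, not valid

Tableau for the negation not Box ((r or s) and (q implies s)):
1. not Box ((r or s) and (q implies s)), u
2. not ((r or s) and (q implies s)), v
3. not (q implies s), v
4. q, v
5. not s, v
Accessibility: uRu, uRv, vRu, vRv
The negation has an open branch (countermodel exists).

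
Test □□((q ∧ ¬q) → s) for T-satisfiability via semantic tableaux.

1. □□((q ∧ ¬q) → s), u
2. □((q ∧ ¬q) → s), u
3. (q ∧ ¬q) → s, u
4. s, u
Accessibility: uRu

Satisfiable (open branch found)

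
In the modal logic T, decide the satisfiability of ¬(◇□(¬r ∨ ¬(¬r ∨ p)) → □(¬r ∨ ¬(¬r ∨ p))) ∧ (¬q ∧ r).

1. ¬(◇□(¬r ∨ ¬(¬r ∨ p)) → □(¬r ∨ ¬(¬r ∨ p))) ∧ (¬q ∧ r), u
2. ¬(◇□(¬r ∨ ¬(¬r ∨ p)) → □(¬r ∨ ¬(¬r ∨ p))), u
3. ¬q ∧ r, u
4. ◇□(¬r ∨ ¬(¬r ∨ p)), u
5. ¬□(¬r ∨ ¬(¬r ∨ p)), u
6. ¬q, u
7. r, u
8. □(¬r ∨ ¬(¬r ∨ p)), v
9. ¬r ∨ ¬(¬r ∨ p), v
10. ¬(¬r ∨ p), v
11. r, v
12. ¬p, v
13. ¬(¬r ∨ ¬(¬r ∨ p)), w
14. r, w
15. ¬r ∨ p, w
16. p, w
Accessibility: uRu, uRv, uRw, vRv, wRw

Satisfiable (open branch found)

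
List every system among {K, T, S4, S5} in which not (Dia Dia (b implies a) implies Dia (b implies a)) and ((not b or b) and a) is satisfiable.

K

T-tableau for the formula:
1. not (Dia Dia (b implies a) implies Dia (b implies a)) and ((not b or b) and a), w0
2. not (Dia Dia (b implies a) implies Dia (b implies a)), w0
3. (not b or b) and a, w0
4. Dia Dia (b implies a), w0
5. not Dia (b implies a), w0
6. not b or b, w0
7. a, w0
8. not (b implies a), w0
9. b, w0
10. not a, w0
Accessibility: w0Rw0
Branch closes: a and not a both at w0.
Every branch closes (one shown): unsatisfiable in T, hence also in S4, S5 (every S4/S5-frame is a T-frame).
K-tableau for the formula:
1. not (Dia Dia (b implies a) implies Dia (b implies a)) and ((not b or b) and a), w0
2. not (Dia Dia (b implies a) implies Dia (b implies a)), w0
3. (not b or b) and a, w0
4. Dia Dia (b implies a), w0
5. not Dia (b implies a), w0
6. not b or b, w0
7. a, w0
8. b, w0
9. Dia (b implies a), w1
10. not (b implies a), w1
11. b, w1
12. not a, w1
13. b implies a, w2
14. a, w2
Accessibility: w0Rw1, w1Rw2
Complete open branch: satisfiable in K.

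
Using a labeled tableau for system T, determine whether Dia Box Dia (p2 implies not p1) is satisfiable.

Satisfiable (open branch found)

1. Dia Box Dia (p2 implies not p1), w0
2. Box Dia (p2 implies not p1), w1
3. Dia (p2 implies not p1), w1
4. p2 implies not p1, w2
5. Dia (p2 implies not p1), w2
6. not p1, w2
7. p2 implies not p1, w3
8. not p1, w3
Accessibility: w0Rw0, w0Rw1, w1Rw1, w1Rw2, w2Rw2, w2Rw3, w3Rw3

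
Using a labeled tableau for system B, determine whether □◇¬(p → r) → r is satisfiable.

Satisfiable

1. □◇¬(p → r) → r, u
2. r, u
Accessibility: uRu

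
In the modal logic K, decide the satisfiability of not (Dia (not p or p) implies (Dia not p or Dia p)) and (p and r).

1. not (Dia (not p or p) implies (Dia not p or Dia p)) and (p and r), 0
2. not (Dia (not p or p) implies (Dia not p or Dia p)), 0
3. p and r, 0
4. Dia (not p or p), 0
5. not (Dia not p or Dia p), 0
6. p, 0
7. r, 0
8. not Dia not p, 0
9. not Dia p, 0
10. not p or p, 1
11. p, 1
12. not p, 1
Accessibility: 0R1
Branch closes: p and not p both at 1.
Every branch closes; the branch above is one of them.

Unsatisfiable (every branch closes)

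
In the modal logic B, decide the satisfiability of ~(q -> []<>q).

1. ~(q -> []<>q), u
2. q, u   [~->-rule on 1]
3. ~[]<>q, u   [~->-rule on 1]
4. ~<>q, v   [~[]-rule on 3: fresh world v, uRv]
5. ~q, u   [~<>-rule on 4 via vRu]
Accessibility: uRu, uRv, vRu, vRv
Branch closes: q and ~q both at u.
(One branch shown.) All branches close.

No, unsatisfiable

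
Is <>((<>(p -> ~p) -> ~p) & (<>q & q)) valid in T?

Tableau for the negation ~<>((<>(p -> ~p) -> ~p) & (<>q & q)):
1. ~<>((<>(p -> ~p) -> ~p) & (<>q & q)), 0
2. ~((<>(p -> ~p) -> ~p) & (<>q & q)), 0   [~<>-rule on 1 via 0R0]
3. ~(<>q & q), 0   [~&-rule on 2 (branches; this branch)]
4. ~q, 0   [~&-rule on 3 (branches; this branch)]
Accessibility: 0R0
The negation has an open branch (countermodel exists).

Invalid (countermodel exists)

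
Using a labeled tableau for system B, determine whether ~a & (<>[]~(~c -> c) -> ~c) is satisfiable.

Satisfiable (open branch found)

1. ~a & (<>[]~(~c -> c) -> ~c), u
2. ~a, u
3. <>[]~(~c -> c) -> ~c, u
4. ~c, u
Accessibility: uRu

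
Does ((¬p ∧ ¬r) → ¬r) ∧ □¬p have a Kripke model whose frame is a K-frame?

Yes, satisfiable

1. ((¬p ∧ ¬r) → ¬r) ∧ □¬p, 0
2. (¬p ∧ ¬r) → ¬r, 0
3. □¬p, 0
4. ¬r, 0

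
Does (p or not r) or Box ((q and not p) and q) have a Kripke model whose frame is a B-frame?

1. (p or not r) or Box ((q and not p) and q), u
2. Box ((q and not p) and q), u   [or-rule on 1 (branches; this branch)]
3. (q and not p) and q, u   [Box-rule on 2 via uRu]
4. q and not p, u   [and-rule on 3]
5. q, u   [and-rule on 3]
6. not p, u   [and-rule on 4]
Accessibility: uRu

Yes, satisfiable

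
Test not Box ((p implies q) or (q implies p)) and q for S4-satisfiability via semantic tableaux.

1. not Box ((p implies q) or (q implies p)) and q, 0
2. not Box ((p implies q) or (q implies p)), 0
3. q, 0
4. not ((p implies q) or (q implies p)), 1
5. not (p implies q), 1
6. not (q implies p), 1
7. p, 1
8. not q, 1
9. q, 1
10. not p, 1
Accessibility: 0R0, 0R1, 1R1
Branch closes: q and not q both at 1.
All branches of the tableau close; one closing branch shown above.

Unsatisfiable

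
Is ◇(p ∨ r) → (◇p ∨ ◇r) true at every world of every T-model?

Tableau for the negation ¬(◇(p ∨ r) → (◇p ∨ ◇r)):
1. ¬(◇(p ∨ r) → (◇p ∨ ◇r)), 0
2. ◇(p ∨ r), 0   [¬→-rule on 1]
3. ¬(◇p ∨ ◇r), 0   [¬→-rule on 1]
4. ¬◇p, 0   [¬∨-rule on 3]
5. ¬◇r, 0   [¬∨-rule on 3]
6. ¬p, 0   [¬◇-rule on 4 via 0R0]
7. ¬r, 0   [¬◇-rule on 5 via 0R0]
8. p ∨ r, 1   [◇-rule on 2: fresh world 1, 0R1]
9. ¬p, 1   [¬◇-rule on 4 via 0R1]
10. ¬r, 1   [¬◇-rule on 5 via 0R1]
11. r, 1   [∨-rule on 8 (branches; this branch)]
Accessibility: 0R0, 0R1, 1R1
Branch closes: r and ¬r both at 1.
Every branch of the negation's tableau closes; the branch above is one of them.

Yes, valid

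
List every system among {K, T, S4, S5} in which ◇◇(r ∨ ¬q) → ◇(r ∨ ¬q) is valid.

S4, S5

T-tableau for the negation ¬(◇◇(r ∨ ¬q) → ◇(r ∨ ¬q)):
1. ¬(◇◇(r ∨ ¬q) → ◇(r ∨ ¬q)), w0
2. ◇◇(r ∨ ¬q), w0
3. ¬◇(r ∨ ¬q), w0
4. ¬(r ∨ ¬q), w0
5. ¬r, w0
6. q, w0
7. ◇(r ∨ ¬q), w1
8. ¬(r ∨ ¬q), w1
9. ¬r, w1
10. q, w1
11. r ∨ ¬q, w2
12. ¬q, w2
Accessibility: w0Rw0, w0Rw1, w1Rw1, w1Rw2, w2Rw2
Complete open branch: countermodel on a T-frame, so not valid in T, nor in K (the same frame is also a K-frame).
S4-tableau for the negation ¬(◇◇(r ∨ ¬q) → ◇(r ∨ ¬q)):
1. ¬(◇◇(r ∨ ¬q) → ◇(r ∨ ¬q)), w0
2. ◇◇(r ∨ ¬q), w0
3. ¬◇(r ∨ ¬q), w0
4. ¬(r ∨ ¬q), w0
5. ¬r, w0
6. q, w0
7. ◇(r ∨ ¬q), w1
8. ¬(r ∨ ¬q), w1
9. ¬r, w1
10. q, w1
11. r ∨ ¬q, w2
12. ¬(r ∨ ¬q), w2
13. ¬r, w2
14. q, w2
15. ¬q, w2
Accessibility: w0Rw0, w0Rw1, w0Rw2, w1Rw1, w1Rw2, w2Rw2
Branch closes: q and ¬q both at w2.
Every branch closes (one shown): valid in S4, hence also in S5 (every theorem of S4 is a theorem of S5).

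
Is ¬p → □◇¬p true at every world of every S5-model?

Valid in S5

Tableau for the negation ¬(¬p → □◇¬p):
1. ¬(¬p → □◇¬p), 0
2. ¬p, 0
3. ¬□◇¬p, 0
4. ¬◇¬p, 1
5. p, 0
Accessibility: 0R0, 0R1, 1R0, 1R1
Branch closes: p and ¬p both at 0.
Every branch of the negation's tableau closes; the branch above is one of them.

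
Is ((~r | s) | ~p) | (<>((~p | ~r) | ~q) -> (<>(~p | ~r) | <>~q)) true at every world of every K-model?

Valid

Tableau for the negation ~(((~r | s) | ~p) | (<>((~p | ~r) | ~q) -> (<>(~p | ~r) | <>~q))):
1. ~(((~r | s) | ~p) | (<>((~p | ~r) | ~q) -> (<>(~p | ~r) | <>~q))), 0
2. ~((~r | s) | ~p), 0
3. ~(<>((~p | ~r) | ~q) -> (<>(~p | ~r) | <>~q)), 0
4. ~(~r | s), 0
5. p, 0
6. <>((~p | ~r) | ~q), 0
7. ~(<>(~p | ~r) | <>~q), 0
8. r, 0
9. ~s, 0
10. ~<>(~p | ~r), 0
11. ~<>~q, 0
12. (~p | ~r) | ~q, 1
13. ~(~p | ~r), 1
14. p, 1
15. r, 1
16. q, 1
17. ~p | ~r, 1
18. ~r, 1
Accessibility: 0R1
Branch closes: r and ~r both at 1.
All branches of the negation close; one closing branch shown above.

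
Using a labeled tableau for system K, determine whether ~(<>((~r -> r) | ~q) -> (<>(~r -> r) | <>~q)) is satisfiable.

Unsatisfiable (every branch closes)

1. ~(<>((~r -> r) | ~q) -> (<>(~r -> r) | <>~q)), u
2. <>((~r -> r) | ~q), u
3. ~(<>(~r -> r) | <>~q), u
4. ~<>(~r -> r), u
5. ~<>~q, u
6. (~r -> r) | ~q, v
7. ~(~r -> r), v
8. ~r, v
9. q, v
10. ~r -> r, v
11. r, v
Accessibility: uRv
Branch closes: r and ~r both at v.
Every branch closes; the branch above is one of them.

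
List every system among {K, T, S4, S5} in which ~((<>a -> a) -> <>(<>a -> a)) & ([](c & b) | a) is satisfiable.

K-tableau for the formula:
1. ~((<>a -> a) -> <>(<>a -> a)) & ([](c & b) | a), w0
2. ~((<>a -> a) -> <>(<>a -> a)), w0
3. [](c & b) | a, w0
4. <>a -> a, w0
5. ~<>(<>a -> a), w0
6. a, w0
Complete open branch: satisfiable in K.
T-tableau for the formula:
1. ~((<>a -> a) -> <>(<>a -> a)) & ([](c & b) | a), w0
2. ~((<>a -> a) -> <>(<>a -> a)), w0
3. [](c & b) | a, w0
4. <>a -> a, w0
5. ~<>(<>a -> a), w0
6. ~(<>a -> a), w0
7. <>a, w0
8. ~a, w0
9. [](c & b), w0
10. c & b, w0
11. c, w0
12. b, w0
13. ~<>a, w0
14. a, w1
15. ~(<>a -> a), w1
16. <>a, w1
17. ~a, w1
Accessibility: w0Rw0, w0Rw1, w1Rw1
Branch closes: a and ~a both at w1.
Every branch closes (one shown): unsatisfiable in T, hence also in S4, S5 (every S4/S5-frame is a T-frame).

K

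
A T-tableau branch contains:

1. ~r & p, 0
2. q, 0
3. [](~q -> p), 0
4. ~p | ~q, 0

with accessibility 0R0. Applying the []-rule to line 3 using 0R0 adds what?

~q -> p, 0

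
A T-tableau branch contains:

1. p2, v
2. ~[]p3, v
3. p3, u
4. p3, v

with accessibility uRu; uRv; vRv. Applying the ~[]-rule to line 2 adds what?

a fresh world w with vRw, and ~p3 at w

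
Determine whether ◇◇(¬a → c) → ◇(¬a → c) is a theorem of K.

Tableau for the negation ¬(◇◇(¬a → c) → ◇(¬a → c)):
1. ¬(◇◇(¬a → c) → ◇(¬a → c)), w0
2. ◇◇(¬a → c), w0
3. ¬◇(¬a → c), w0
4. ◇(¬a → c), w1
5. ¬(¬a → c), w1
6. ¬a, w1
7. ¬c, w1
8. ¬a → c, w2
9. c, w2
Accessibility: w0Rw1, w1Rw2
The negation has an open branch (countermodel exists).

No, not valid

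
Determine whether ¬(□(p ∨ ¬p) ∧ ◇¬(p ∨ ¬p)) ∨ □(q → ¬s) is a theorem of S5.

Tableau for the negation ¬(¬(□(p ∨ ¬p) ∧ ◇¬(p ∨ ¬p)) ∨ □(q → ¬s)):
1. ¬(¬(□(p ∨ ¬p) ∧ ◇¬(p ∨ ¬p)) ∨ □(q → ¬s)), w0
2. □(p ∨ ¬p) ∧ ◇¬(p ∨ ¬p), w0
3. ¬□(q → ¬s), w0
4. □(p ∨ ¬p), w0
5. ◇¬(p ∨ ¬p), w0
6. p ∨ ¬p, w0
7. ¬p, w0
8. ¬(q → ¬s), w1
9. q, w1
10. s, w1
11. p ∨ ¬p, w1
12. ¬p, w1
13. ¬(p ∨ ¬p), w2
14. ¬p, w2
15. p, w2
Accessibility: w0Rw0, w0Rw1, w0Rw2, w1Rw0, w1Rw1, w1Rw2, w2Rw0, w2Rw1, w2Rw2
Branch closes: p and ¬p both at w2.
Every branch of the negation's tableau closes; the branch above is one of them.

Valid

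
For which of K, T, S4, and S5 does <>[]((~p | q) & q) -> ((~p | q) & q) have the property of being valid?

S4-tableau for the negation ~(<>[]((~p | q) & q) -> ((~p | q) & q)):
1. ~(<>[]((~p | q) & q) -> ((~p | q) & q)), 0
2. <>[]((~p | q) & q), 0
3. ~((~p | q) & q), 0
4. ~q, 0
5. []((~p | q) & q), 1
6. (~p | q) & q, 1
7. ~p | q, 1
8. q, 1
Accessibility: 0R0, 0R1, 1R1
Complete open branch: countermodel on an S4-frame, so not valid in S4, nor in K, T (the same frame is also a K-frame and a T-frame).
S5-tableau for the negation ~(<>[]((~p | q) & q) -> ((~p | q) & q)):
1. ~(<>[]((~p | q) & q) -> ((~p | q) & q)), 0
2. <>[]((~p | q) & q), 0
3. ~((~p | q) & q), 0
4. ~(~p | q), 0
5. p, 0
6. ~q, 0
7. []((~p | q) & q), 1
8. (~p | q) & q, 0
9. ~p | q, 0
10. q, 0
Accessibility: 0R0, 0R1, 1R0, 1R1
Branch closes: q and ~q both at 0.
Every branch closes (one shown): valid in S5.

S5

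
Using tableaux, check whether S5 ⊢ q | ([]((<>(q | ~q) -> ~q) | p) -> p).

Tableau for the negation ~(q | ([]((<>(q | ~q) -> ~q) | p) -> p)):
1. ~(q | ([]((<>(q | ~q) -> ~q) | p) -> p)), 0
2. ~q, 0
3. ~([]((<>(q | ~q) -> ~q) | p) -> p), 0
4. []((<>(q | ~q) -> ~q) | p), 0
5. ~p, 0
6. (<>(q | ~q) -> ~q) | p, 0
7. <>(q | ~q) -> ~q, 0
Accessibility: 0R0
The negation has an open branch (countermodel exists).

Not valid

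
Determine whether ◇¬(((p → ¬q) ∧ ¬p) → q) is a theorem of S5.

No, not valid

Tableau for the negation ¬◇¬(((p → ¬q) ∧ ¬p) → q):
1. ¬◇¬(((p → ¬q) ∧ ¬p) → q), w0
2. ((p → ¬q) ∧ ¬p) → q, w0
3. q, w0
Accessibility: w0Rw0
The negation has an open branch (countermodel exists).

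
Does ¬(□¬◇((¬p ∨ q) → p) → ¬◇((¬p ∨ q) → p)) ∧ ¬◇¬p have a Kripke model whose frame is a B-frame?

1. ¬(□¬◇((¬p ∨ q) → p) → ¬◇((¬p ∨ q) → p)) ∧ ¬◇¬p, w0
2. ¬(□¬◇((¬p ∨ q) → p) → ¬◇((¬p ∨ q) → p)), w0
3. ¬◇¬p, w0
4. □¬◇((¬p ∨ q) → p), w0
5. ◇((¬p ∨ q) → p), w0
6. p, w0
7. ¬◇((¬p ∨ q) → p), w0
8. ¬((¬p ∨ q) → p), w0
9. ¬p ∨ q, w0
10. ¬p, w0
Accessibility: w0Rw0
Branch closes: p and ¬p both at w0.
All branches of the tableau close; one closing branch shown above.

Unsatisfiable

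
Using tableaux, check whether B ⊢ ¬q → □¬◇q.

Tableau for the negation ¬(¬q → □¬◇q):
1. ¬(¬q → □¬◇q), u
2. ¬q, u
3. ¬□¬◇q, u
4. ◇q, v
5. q, w
Accessibility: uRu, uRv, vRu, vRv, vRw, wRv, wRw
The negation has an open branch (countermodel exists).

No, not valid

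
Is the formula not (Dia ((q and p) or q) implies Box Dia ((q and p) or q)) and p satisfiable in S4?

1. not (Dia ((q and p) or q) implies Box Dia ((q and p) or q)) and p, w0
2. not (Dia ((q and p) or q) implies Box Dia ((q and p) or q)), w0
3. p, w0
4. Dia ((q and p) or q), w0
5. not Box Dia ((q and p) or q), w0
6. (q and p) or q, w1
7. q, w1
8. not Dia ((q and p) or q), w2
9. not ((q and p) or q), w2
10. not (q and p), w2
11. not q, w2
12. not p, w2
Accessibility: w0Rw0, w0Rw1, w0Rw2, w1Rw1, w2Rw2

Satisfiable (open branch found)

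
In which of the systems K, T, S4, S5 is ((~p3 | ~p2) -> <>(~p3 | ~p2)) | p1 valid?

T-tableau for the negation ~(((~p3 | ~p2) -> <>(~p3 | ~p2)) | p1):
1. ~(((~p3 | ~p2) -> <>(~p3 | ~p2)) | p1), 0
2. ~((~p3 | ~p2) -> <>(~p3 | ~p2)), 0
3. ~p1, 0
4. ~p3 | ~p2, 0
5. ~<>(~p3 | ~p2), 0
6. ~(~p3 | ~p2), 0
7. p3, 0
8. p2, 0
9. ~p2, 0
Accessibility: 0R0
Branch closes: p2 and ~p2 both at 0.
Every branch closes (one shown): valid in T, hence also in S4, S5 (every theorem of T is a theorem of S4 and S5).
K-tableau for the negation ~(((~p3 | ~p2) -> <>(~p3 | ~p2)) | p1):
1. ~(((~p3 | ~p2) -> <>(~p3 | ~p2)) | p1), 0
2. ~((~p3 | ~p2) -> <>(~p3 | ~p2)), 0
3. ~p1, 0
4. ~p3 | ~p2, 0
5. ~<>(~p3 | ~p2), 0
6. ~p2, 0
Complete open branch: countermodel on a K-frame, so not valid in K.

T, S4, S5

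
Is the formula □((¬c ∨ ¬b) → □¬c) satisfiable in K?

Yes, satisfiable

1. □((¬c ∨ ¬b) → □¬c), w0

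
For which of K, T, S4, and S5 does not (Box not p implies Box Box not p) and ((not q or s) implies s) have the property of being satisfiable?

T-tableau for the formula:
1. not (Box not p implies Box Box not p) and ((not q or s) implies s), 0
2. not (Box not p implies Box Box not p), 0   [and-rule on 1]
3. (not q or s) implies s, 0   [and-rule on 1]
4. Box not p, 0   [neg-implies-rule on 2]
5. not Box Box not p, 0   [neg-implies-rule on 2]
6. not p, 0   [Box-rule on 4 via 0R0]
7. s, 0   [implies-rule on 3 (branches; this branch)]
8. not Box not p, 1   [neg-Box-rule on 5: fresh world 1, 0R1]
9. not p, 1   [Box-rule on 4 via 0R1]
10. p, 2   [neg-Box-rule on 8: fresh world 2, 1R2]
Accessibility: 0R0, 0R1, 1R1, 1R2, 2R2
Complete open branch: satisfiable in T, hence also in K (this T-model is also a K-model).
S4-tableau for the formula:
1. not (Box not p implies Box Box not p) and ((not q or s) implies s), 0
2. not (Box not p implies Box Box not p), 0   [and-rule on 1]
3. (not q or s) implies s, 0   [and-rule on 1]
4. Box not p, 0   [neg-implies-rule on 2]
5. not Box Box not p, 0   [neg-implies-rule on 2]
6. not p, 0   [Box-rule on 4 via 0R0]
7. not (not q or s), 0   [implies-rule on 3 (branches; this branch)]
8. q, 0   [neg-or-rule on 7]
9. not s, 0   [neg-or-rule on 7]
10. not Box not p, 1   [neg-Box-rule on 5: fresh world 1, 0R1]
11. not p, 1   [Box-rule on 4 via 0R1]
12. p, 2   [neg-Box-rule on 10: fresh world 2, 1R2]
13. not p, 2   [Box-rule on 4 via 0R2]
Accessibility: 0R0, 0R1, 0R2, 1R1, 1R2, 2R2
Branch closes: p and not p both at 2.
Every branch closes (one shown): unsatisfiable in S4, hence also in S5 (every S5-frame is an S4-frame).

K, T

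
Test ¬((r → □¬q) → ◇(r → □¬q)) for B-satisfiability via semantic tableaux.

1. ¬((r → □¬q) → ◇(r → □¬q)), 0
2. r → □¬q, 0   [¬→-rule on 1]
3. ¬◇(r → □¬q), 0   [¬→-rule on 1]
4. ¬(r → □¬q), 0   [¬◇-rule on 3 via 0R0]
5. r, 0   [¬→-rule on 4]
6. ¬□¬q, 0   [¬→-rule on 4]
7. □¬q, 0   [→-rule on 2 (branches; this branch)]
8. ¬q, 0   [□-rule on 7 via 0R0]
9. q, 1   [¬□-rule on 6: fresh world 1, 0R1]
10. ¬(r → □¬q), 1   [¬◇-rule on 3 via 0R1]
11. r, 1   [¬→-rule on 10]
12. ¬□¬q, 1   [¬→-rule on 10]
13. ¬q, 1   [□-rule on 7 via 0R1]
Accessibility: 0R0, 0R1, 1R0, 1R1
Branch closes: q and ¬q both at 1.
All branches of the tableau close; one closing branch shown above.

Unsatisfiable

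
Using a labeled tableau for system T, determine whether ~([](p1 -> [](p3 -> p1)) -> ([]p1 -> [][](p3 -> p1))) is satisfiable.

Unsatisfiable

1. ~([](p1 -> [](p3 -> p1)) -> ([]p1 -> [][](p3 -> p1))), w0
2. [](p1 -> [](p3 -> p1)), w0   [~->-rule on 1]
3. ~([]p1 -> [][](p3 -> p1)), w0   [~->-rule on 1]
4. []p1, w0   [~->-rule on 3]
5. ~[][](p3 -> p1), w0   [~->-rule on 3]
6. p1 -> [](p3 -> p1), w0   [[]-rule on 2 via w0Rw0]
7. p1, w0   [[]-rule on 4 via w0Rw0]
8. [](p3 -> p1), w0   [->-rule on 6 (branches; this branch)]
9. p3 -> p1, w0   [[]-rule on 8 via w0Rw0]
10. ~[](p3 -> p1), w1   [~[]-rule on 5: fresh world w1, w0Rw1]
11. p1 -> [](p3 -> p1), w1   [[]-rule on 2 via w0Rw1]
12. p1, w1   [[]-rule on 4 via w0Rw1]
13. p3 -> p1, w1   [[]-rule on 8 via w0Rw1]
14. [](p3 -> p1), w1   [->-rule on 11 (branches; this branch)]
15. ~(p3 -> p1), w2   [~[]-rule on 10: fresh world w2, w1Rw2]
16. p3, w2   [~->-rule on 15]
17. ~p1, w2   [~->-rule on 15]
18. p3 -> p1, w2   [[]-rule on 14 via w1Rw2]
19. p1, w2   [->-rule on 18 (branches; this branch)]
Accessibility: w0Rw0, w0Rw1, w1Rw1, w1Rw2, w2Rw2
Branch closes: p1 and ~p1 both at w2.
All branches of the tableau close; one closing branch shown above.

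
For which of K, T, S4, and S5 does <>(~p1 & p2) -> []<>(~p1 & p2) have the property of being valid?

S4-tableau for the negation ~(<>(~p1 & p2) -> []<>(~p1 & p2)):
1. ~(<>(~p1 & p2) -> []<>(~p1 & p2)), u
2. <>(~p1 & p2), u
3. ~[]<>(~p1 & p2), u
4. ~p1 & p2, v
5. ~p1, v
6. p2, v
7. ~<>(~p1 & p2), w
8. ~(~p1 & p2), w
9. ~p2, w
Accessibility: uRu, uRv, uRw, vRv, wRw
Complete open branch: countermodel on an S4-frame, so not valid in S4, nor in K, T (the same frame is also a K-frame and a T-frame).
S5-tableau for the negation ~(<>(~p1 & p2) -> []<>(~p1 & p2)):
1. ~(<>(~p1 & p2) -> []<>(~p1 & p2)), u
2. <>(~p1 & p2), u
3. ~[]<>(~p1 & p2), u
4. ~p1 & p2, v
5. ~p1, v
6. p2, v
7. ~<>(~p1 & p2), w
8. ~(~p1 & p2), u
9. ~(~p1 & p2), v
10. ~(~p1 & p2), w
11. ~p2, u
12. ~p2, v
Accessibility: uRu, uRv, uRw, vRu, vRv, vRw, wRu, wRv, wRw
Branch closes: p2 and ~p2 both at v.
Every branch closes (one shown): valid in S5.

S5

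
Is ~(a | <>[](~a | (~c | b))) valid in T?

Tableau for the negation a | <>[](~a | (~c | b)):
1. a | <>[](~a | (~c | b)), w0
2. <>[](~a | (~c | b)), w0
3. [](~a | (~c | b)), w1
4. ~a | (~c | b), w1
5. ~c | b, w1
6. b, w1
Accessibility: w0Rw0, w0Rw1, w1Rw1
The negation has an open branch (countermodel exists).

Invalid (countermodel exists)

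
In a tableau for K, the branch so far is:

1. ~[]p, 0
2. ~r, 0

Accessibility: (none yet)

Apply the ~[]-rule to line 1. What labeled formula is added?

a fresh world 1 with 0R1, and ~p at 1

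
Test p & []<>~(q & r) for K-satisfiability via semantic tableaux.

1. p & []<>~(q & r), u
2. p, u
3. []<>~(q & r), u

Yes, satisfiable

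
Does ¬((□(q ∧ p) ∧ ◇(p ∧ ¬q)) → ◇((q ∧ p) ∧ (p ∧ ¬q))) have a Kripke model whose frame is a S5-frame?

1. ¬((□(q ∧ p) ∧ ◇(p ∧ ¬q)) → ◇((q ∧ p) ∧ (p ∧ ¬q))), w0
2. □(q ∧ p) ∧ ◇(p ∧ ¬q), w0   [¬→-rule on 1]
3. ¬◇((q ∧ p) ∧ (p ∧ ¬q)), w0   [¬→-rule on 1]
4. □(q ∧ p), w0   [∧-rule on 2]
5. ◇(p ∧ ¬q), w0   [∧-rule on 2]
6. ¬((q ∧ p) ∧ (p ∧ ¬q)), w0   [¬◇-rule on 3 via w0Rw0]
7. q ∧ p, w0   [□-rule on 4 via w0Rw0]
8. q, w0   [∧-rule on 7]
9. p, w0   [∧-rule on 7]
10. ¬(p ∧ ¬q), w0   [¬∧-rule on 6 (branches; this branch)]
11. p ∧ ¬q, w1   [◇-rule on 5: fresh world w1, w0Rw1]
12. p, w1   [∧-rule on 11]
13. ¬q, w1   [∧-rule on 11]
14. ¬((q ∧ p) ∧ (p ∧ ¬q)), w1   [¬◇-rule on 3 via w0Rw1]
15. q ∧ p, w1   [□-rule on 4 via w0Rw1]
16. q, w1   [∧-rule on 15]
Accessibility: w0Rw0, w0Rw1, w1Rw0, w1Rw1
Branch closes: q and ¬q both at w1.
Every branch closes; the branch above is one of them.

Unsatisfiable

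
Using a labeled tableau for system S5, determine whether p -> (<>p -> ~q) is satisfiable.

1. p -> (<>p -> ~q), w0
2. <>p -> ~q, w0   [->-rule on 1 (branches; this branch)]
3. ~q, w0   [->-rule on 2 (branches; this branch)]
Accessibility: w0Rw0

Satisfiable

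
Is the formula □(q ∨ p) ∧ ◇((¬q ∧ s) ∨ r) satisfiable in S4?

Yes, satisfiable

1. □(q ∨ p) ∧ ◇((¬q ∧ s) ∨ r), u
2. □(q ∨ p), u
3. ◇((¬q ∧ s) ∨ r), u
4. q ∨ p, u
5. p, u
6. (¬q ∧ s) ∨ r, v
7. q ∨ p, v
8. r, v
9. p, v
Accessibility: uRu, uRv, vRv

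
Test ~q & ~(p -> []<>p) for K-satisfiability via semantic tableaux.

1. ~q & ~(p -> []<>p), u
2. ~q, u   [&-rule on 1]
3. ~(p -> []<>p), u   [&-rule on 1]
4. p, u   [~->-rule on 3]
5. ~[]<>p, u   [~->-rule on 3]
6. ~<>p, v   [~[]-rule on 5: fresh world v, uRv]
Accessibility: uRv

Satisfiable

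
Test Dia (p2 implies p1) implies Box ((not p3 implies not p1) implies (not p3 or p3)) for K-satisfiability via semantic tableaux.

Satisfiable

1. Dia (p2 implies p1) implies Box ((not p3 implies not p1) implies (not p3 or p3)), w0
2. Box ((not p3 implies not p1) implies (not p3 or p3)), w0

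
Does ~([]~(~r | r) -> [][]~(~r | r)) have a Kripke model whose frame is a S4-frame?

No, unsatisfiable

1. ~([]~(~r | r) -> [][]~(~r | r)), u
2. []~(~r | r), u
3. ~[][]~(~r | r), u
4. ~(~r | r), u
5. r, u
6. ~r, u
Accessibility: uRu
Branch closes: r and ~r both at u.
Every branch closes; the branch above is one of them.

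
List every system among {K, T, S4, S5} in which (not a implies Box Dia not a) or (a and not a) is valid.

S5

S5-tableau for the negation not ((not a implies Box Dia not a) or (a and not a)):
1. not ((not a implies Box Dia not a) or (a and not a)), u
2. not (not a implies Box Dia not a), u
3. not (a and not a), u
4. not a, u
5. not Box Dia not a, u
6. not Dia not a, v
7. a, u
Accessibility: uRu, uRv, vRu, vRv
Branch closes: a and not a both at u.
Every branch closes (one shown): valid in S5.
S4-tableau for the negation not ((not a implies Box Dia not a) or (a and not a)):
1. not ((not a implies Box Dia not a) or (a and not a)), u
2. not (not a implies Box Dia not a), u
3. not (a and not a), u
4. not a, u
5. not Box Dia not a, u
6. not Dia not a, v
7. a, v
Accessibility: uRu, uRv, vRv
Complete open branch: countermodel on an S4-frame, so not valid in S4, nor in K, T (the same frame is also a K-frame and a T-frame).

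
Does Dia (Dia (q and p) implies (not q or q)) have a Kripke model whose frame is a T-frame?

Satisfiable (open branch found)

1. Dia (Dia (q and p) implies (not q or q)), w0
2. Dia (q and p) implies (not q or q), w1
3. not q or q, w1
4. q, w1
Accessibility: w0Rw0, w0Rw1, w1Rw1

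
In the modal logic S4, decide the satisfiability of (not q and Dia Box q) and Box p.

Satisfiable (open branch found)

1. (not q and Dia Box q) and Box p, w0
2. not q and Dia Box q, w0
3. Box p, w0
4. not q, w0
5. Dia Box q, w0
6. p, w0
7. Box q, w1
8. p, w1
9. q, w1
Accessibility: w0Rw0, w0Rw1, w1Rw1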